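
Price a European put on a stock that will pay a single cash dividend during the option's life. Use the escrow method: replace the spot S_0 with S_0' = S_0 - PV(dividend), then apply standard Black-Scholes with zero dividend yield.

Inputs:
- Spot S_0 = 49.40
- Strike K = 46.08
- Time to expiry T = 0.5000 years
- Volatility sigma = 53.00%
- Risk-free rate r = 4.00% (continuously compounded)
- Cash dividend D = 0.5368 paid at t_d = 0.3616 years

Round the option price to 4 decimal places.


PV(D) = D * exp(-r * t_d) = 0.5368 * 0.98564010 = 0.52909161
S_0' = S_0 - PV(D) = 49.4000 - 0.52909161 = 48.87090839
d1 = (ln(S_0'/K) + (r + sigma^2/2)*T) / (sigma*sqrt(T)) = 0.39765626
d2 = d1 - sigma*sqrt(T) = 0.02288967
exp(-rT) = 0.98019867
N(-d1) = 0.34544179; N(-d2) = 0.49086914
P = K * exp(-rT) * N(-d2) - S_0' * N(-d1) = 46.0800 * 0.98019867 * 0.49086914 - 48.87090839 * 0.34544179 = 5.2893

Answer: Price = 5.2893


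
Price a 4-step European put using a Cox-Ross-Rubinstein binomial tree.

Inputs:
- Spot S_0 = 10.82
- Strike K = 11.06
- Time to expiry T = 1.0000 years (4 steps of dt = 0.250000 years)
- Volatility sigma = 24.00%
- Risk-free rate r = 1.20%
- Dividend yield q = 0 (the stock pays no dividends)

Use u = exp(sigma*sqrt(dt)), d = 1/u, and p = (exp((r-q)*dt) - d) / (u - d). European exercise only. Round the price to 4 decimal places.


Answer: Price = V(0,0) = 1.0715

Derivation:
dt = T/N = 0.250000
u = exp(sigma*sqrt(dt)) = 1.127497; d = 1/u = 0.886920
p = (exp((r-q)*dt) - d) / (u - d) = 0.482525
Discount per step: exp(-r*dt) = 0.997004
Stock lattice S(k, i) with i counting down-moves:
  k=0: S(0,0) = 10.8200
  k=1: S(1,0) = 12.1995; S(1,1) = 9.5965
  k=2: S(2,0) = 13.7549; S(2,1) = 10.8200; S(2,2) = 8.5113
  k=3: S(3,0) = 15.5086; S(3,1) = 12.1995; S(3,2) = 9.5965; S(3,3) = 7.5489
  k=4: S(4,0) = 17.4859; S(4,1) = 13.7549; S(4,2) = 10.8200; S(4,3) = 8.5113; S(4,4) = 6.6952
Terminal payoffs V(N, i) = max(K - S_T, 0):
  V(4,0) = 0.000000; V(4,1) = 0.000000; V(4,2) = 0.240000; V(4,3) = 2.548687; V(4,4) = 4.364764
Backward induction: V(k, i) = exp(-r*dt) * [p * V(k+1, i) + (1-p) * V(k+1, i+1)].
  V(3,0) = exp(-r*dt) * [p*0.000000 + (1-p)*0.000000] = 0.000000
  V(3,1) = exp(-r*dt) * [p*0.000000 + (1-p)*0.240000] = 0.123822
  V(3,2) = exp(-r*dt) * [p*0.240000 + (1-p)*2.548687] = 1.430391
  V(3,3) = exp(-r*dt) * [p*2.548687 + (1-p)*4.364764] = 3.478012
  V(2,0) = exp(-r*dt) * [p*0.000000 + (1-p)*0.123822] = 0.063883
  V(2,1) = exp(-r*dt) * [p*0.123822 + (1-p)*1.430391] = 0.797543
  V(2,2) = exp(-r*dt) * [p*1.430391 + (1-p)*3.478012] = 2.482525
  V(1,0) = exp(-r*dt) * [p*0.063883 + (1-p)*0.797543] = 0.442205
  V(1,1) = exp(-r*dt) * [p*0.797543 + (1-p)*2.482525] = 1.664479
  V(0,0) = exp(-r*dt) * [p*0.442205 + (1-p)*1.664479] = 1.071482


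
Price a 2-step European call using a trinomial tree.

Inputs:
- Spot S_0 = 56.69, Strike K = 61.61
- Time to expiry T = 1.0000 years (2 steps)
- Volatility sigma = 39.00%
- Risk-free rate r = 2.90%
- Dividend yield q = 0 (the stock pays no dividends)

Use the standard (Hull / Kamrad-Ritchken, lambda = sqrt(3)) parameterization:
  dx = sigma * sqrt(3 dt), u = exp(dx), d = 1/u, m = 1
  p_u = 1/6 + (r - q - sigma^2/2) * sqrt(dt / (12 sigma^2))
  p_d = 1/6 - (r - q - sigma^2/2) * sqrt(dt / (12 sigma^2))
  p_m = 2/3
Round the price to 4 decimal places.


dt = T/N = 0.500000; dx = sigma*sqrt(3*dt) = 0.477650
u = exp(dx) = 1.612282; d = 1/u = 0.620239
p_u = 0.142041, p_m = 0.666667, p_d = 0.191292
Discount per step: exp(-r*dt) = 0.985605
Stock lattice S(k, j) with j the centered position index:
  k=0: S(0,+0) = 56.6900
  k=1: S(1,-1) = 35.1613; S(1,+0) = 56.6900; S(1,+1) = 91.4003
  k=2: S(2,-2) = 21.8084; S(2,-1) = 35.1613; S(2,+0) = 56.6900; S(2,+1) = 91.4003; S(2,+2) = 147.3630
Terminal payoffs V(N, j) = max(S_T - K, 0):
  V(2,-2) = 0.000000; V(2,-1) = 0.000000; V(2,+0) = 0.000000; V(2,+1) = 29.790260; V(2,+2) = 85.752985
Backward induction: V(k, j) = exp(-r*dt) * [p_u * V(k+1, j+1) + p_m * V(k+1, j) + p_d * V(k+1, j-1)]
  V(1,-1) = exp(-r*dt) * [p_u*0.000000 + p_m*0.000000 + p_d*0.000000] = 0.000000
  V(1,+0) = exp(-r*dt) * [p_u*29.790260 + p_m*0.000000 + p_d*0.000000] = 4.170523
  V(1,+1) = exp(-r*dt) * [p_u*85.752985 + p_m*29.790260 + p_d*0.000000] = 31.579370
  V(0,+0) = exp(-r*dt) * [p_u*31.579370 + p_m*4.170523 + p_d*0.000000] = 7.161316

Answer: Price = V(0,0) = 7.1613


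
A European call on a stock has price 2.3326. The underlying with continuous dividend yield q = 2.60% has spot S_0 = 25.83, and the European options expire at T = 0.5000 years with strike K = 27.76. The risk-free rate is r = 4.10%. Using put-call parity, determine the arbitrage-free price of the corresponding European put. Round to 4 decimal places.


Answer: Put price = 4.0329

Derivation:
Put-call parity: C - P = S_0 * exp(-qT) - K * exp(-rT).
S_0 * exp(-qT) = 25.8300 * 0.98708414 = 25.49638321
K * exp(-rT) = 27.7600 * 0.97970870 = 27.19671341
P = C - S*exp(-qT) + K*exp(-rT)
P = 2.3326 - 25.49638321 + 27.19671341 = 4.0329


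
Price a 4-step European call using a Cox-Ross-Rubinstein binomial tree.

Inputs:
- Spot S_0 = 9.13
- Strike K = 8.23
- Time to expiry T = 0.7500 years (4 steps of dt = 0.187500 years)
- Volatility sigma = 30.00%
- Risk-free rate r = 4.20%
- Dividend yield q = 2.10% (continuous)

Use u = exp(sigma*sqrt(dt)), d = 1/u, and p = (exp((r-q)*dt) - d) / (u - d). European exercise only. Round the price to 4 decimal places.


Answer: Price = V(0,0) = 1.5147

Derivation:
dt = T/N = 0.187500
u = exp(sigma*sqrt(dt)) = 1.138719; d = 1/u = 0.878180
p = (exp((r-q)*dt) - d) / (u - d) = 0.482712
Discount per step: exp(-r*dt) = 0.992156
Stock lattice S(k, i) with i counting down-moves:
  k=0: S(0,0) = 9.1300
  k=1: S(1,0) = 10.3965; S(1,1) = 8.0178
  k=2: S(2,0) = 11.8387; S(2,1) = 9.1300; S(2,2) = 7.0411
  k=3: S(3,0) = 13.4809; S(3,1) = 10.3965; S(3,2) = 8.0178; S(3,3) = 6.1833
  k=4: S(4,0) = 15.3510; S(4,1) = 11.8387; S(4,2) = 9.1300; S(4,3) = 7.0411; S(4,4) = 5.4301
Terminal payoffs V(N, i) = max(S_T - K, 0):
  V(4,0) = 7.121005; V(4,1) = 3.608694; V(4,2) = 0.900000; V(4,3) = 0.000000; V(4,4) = 0.000000
Backward induction: V(k, i) = exp(-r*dt) * [p * V(k+1, i) + (1-p) * V(k+1, i+1)].
  V(3,0) = exp(-r*dt) * [p*7.121005 + (1-p)*3.608694] = 5.262524
  V(3,1) = exp(-r*dt) * [p*3.608694 + (1-p)*0.900000] = 2.190204
  V(3,2) = exp(-r*dt) * [p*0.900000 + (1-p)*0.000000] = 0.431033
  V(3,3) = exp(-r*dt) * [p*0.000000 + (1-p)*0.000000] = 0.000000
  V(2,0) = exp(-r*dt) * [p*5.262524 + (1-p)*2.190204] = 3.644437
  V(2,1) = exp(-r*dt) * [p*2.190204 + (1-p)*0.431033] = 1.270165
  V(2,2) = exp(-r*dt) * [p*0.431033 + (1-p)*0.000000] = 0.206433
  V(1,0) = exp(-r*dt) * [p*3.644437 + (1-p)*1.270165] = 2.397302
  V(1,1) = exp(-r*dt) * [p*1.270165 + (1-p)*0.206433] = 0.714262
  V(0,0) = exp(-r*dt) * [p*2.397302 + (1-p)*0.714262] = 1.514711


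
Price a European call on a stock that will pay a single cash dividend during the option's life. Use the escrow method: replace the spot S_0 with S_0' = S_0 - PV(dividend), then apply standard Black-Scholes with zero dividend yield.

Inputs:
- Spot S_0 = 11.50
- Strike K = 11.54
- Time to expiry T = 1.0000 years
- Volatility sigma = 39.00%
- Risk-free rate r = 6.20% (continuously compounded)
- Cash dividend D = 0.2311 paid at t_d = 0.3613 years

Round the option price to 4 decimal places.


Answer: Price = 1.9322

Derivation:
PV(D) = D * exp(-r * t_d) = 0.2311 * 0.97784843 = 0.22598077
S_0' = S_0 - PV(D) = 11.5000 - 0.22598077 = 11.27401923
d1 = (ln(S_0'/K) + (r + sigma^2/2)*T) / (sigma*sqrt(T)) = 0.29418368
d2 = d1 - sigma*sqrt(T) = -0.09581632
exp(-rT) = 0.93988289
N(d1) = 0.61569122; N(d2) = 0.46183323
C = S_0' * N(d1) - K * exp(-rT) * N(d2) = 11.27401923 * 0.61569122 - 11.5400 * 0.93988289 * 0.46183323 = 1.9322


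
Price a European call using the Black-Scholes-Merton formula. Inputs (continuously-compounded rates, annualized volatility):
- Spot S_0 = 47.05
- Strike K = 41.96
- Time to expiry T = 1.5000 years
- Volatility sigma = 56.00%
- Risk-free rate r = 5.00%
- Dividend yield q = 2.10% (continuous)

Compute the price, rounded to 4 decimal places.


d1 = (ln(S/K) + (r - q + 0.5*sigma^2) * T) / (sigma * sqrt(T)) = 0.57328861
d2 = d1 - sigma * sqrt(T) = -0.11256851
exp(-rT) = 0.92774349; exp(-qT) = 0.96899096
C = S_0 * exp(-qT) * N(d1) - K * exp(-rT) * N(d2)
N(d1) = 0.71677535; N(d2) = 0.45518632
C = 47.0500 * 0.96899096 * 0.71677535 - 41.9600 * 0.92774349 * 0.45518632 = 14.9590

Answer: Price = 14.9590


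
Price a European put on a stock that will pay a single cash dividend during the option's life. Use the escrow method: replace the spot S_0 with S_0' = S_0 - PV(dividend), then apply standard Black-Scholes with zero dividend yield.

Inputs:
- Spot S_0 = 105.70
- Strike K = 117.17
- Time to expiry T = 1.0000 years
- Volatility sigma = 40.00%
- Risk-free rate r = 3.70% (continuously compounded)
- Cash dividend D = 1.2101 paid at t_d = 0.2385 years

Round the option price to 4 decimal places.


Answer: Price = 21.7563

Derivation:
PV(D) = D * exp(-r * t_d) = 1.2101 * 0.99121432 = 1.19946845
S_0' = S_0 - PV(D) = 105.7000 - 1.19946845 = 104.50053155
d1 = (ln(S_0'/K) + (r + sigma^2/2)*T) / (sigma*sqrt(T)) = 0.00641572
d2 = d1 - sigma*sqrt(T) = -0.39358428
exp(-rT) = 0.96367614
N(-d1) = 0.49744052; N(-d2) = 0.65305601
P = K * exp(-rT) * N(-d2) - S_0' * N(-d1) = 117.1700 * 0.96367614 * 0.65305601 - 104.50053155 * 0.49744052 = 21.7563


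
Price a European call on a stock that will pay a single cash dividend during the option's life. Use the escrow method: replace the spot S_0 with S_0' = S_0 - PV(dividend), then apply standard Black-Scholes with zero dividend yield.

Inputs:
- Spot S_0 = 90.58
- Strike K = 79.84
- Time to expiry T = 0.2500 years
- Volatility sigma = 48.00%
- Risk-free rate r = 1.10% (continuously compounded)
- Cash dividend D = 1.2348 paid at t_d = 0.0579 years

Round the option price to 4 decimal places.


Answer: Price = 13.8394

Derivation:
PV(D) = D * exp(-r * t_d) = 1.2348 * 0.99936330 = 1.23401381
S_0' = S_0 - PV(D) = 90.5800 - 1.23401381 = 89.34598619
d1 = (ln(S_0'/K) + (r + sigma^2/2)*T) / (sigma*sqrt(T)) = 0.60017369
d2 = d1 - sigma*sqrt(T) = 0.36017369
exp(-rT) = 0.99725378
N(d1) = 0.72580476; N(d2) = 0.64064138
C = S_0' * N(d1) - K * exp(-rT) * N(d2) = 89.34598619 * 0.72580476 - 79.8400 * 0.99725378 * 0.64064138 = 13.8394


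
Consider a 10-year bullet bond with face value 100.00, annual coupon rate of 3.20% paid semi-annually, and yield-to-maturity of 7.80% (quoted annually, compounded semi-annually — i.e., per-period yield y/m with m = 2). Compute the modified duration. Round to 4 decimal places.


Answer: Modified duration = 7.9654

Derivation:
Coupon per period c = face * coupon_rate / m = 1.600000
Periods per year m = 2; per-period yield y/m = 0.039000
Number of cashflows N = 20
Cashflows (t years, CF_t, discount factor 1/(1+y/m)^(m*t), PV):
  t = 0.5000: CF_t = 1.600000, DF = 0.962464, PV = 1.539942
  t = 1.0000: CF_t = 1.600000, DF = 0.926337, PV = 1.482139
  t = 1.5000: CF_t = 1.600000, DF = 0.891566, PV = 1.426505
  t = 2.0000: CF_t = 1.600000, DF = 0.858100, PV = 1.372960
  t = 2.5000: CF_t = 1.600000, DF = 0.825890, PV = 1.321424
  t = 3.0000: CF_t = 1.600000, DF = 0.794889, PV = 1.271823
  t = 3.5000: CF_t = 1.600000, DF = 0.765052, PV = 1.224084
  t = 4.0000: CF_t = 1.600000, DF = 0.736335, PV = 1.178136
  t = 4.5000: CF_t = 1.600000, DF = 0.708696, PV = 1.133914
  t = 5.0000: CF_t = 1.600000, DF = 0.682094, PV = 1.091351
  t = 5.5000: CF_t = 1.600000, DF = 0.656491, PV = 1.050386
  t = 6.0000: CF_t = 1.600000, DF = 0.631849, PV = 1.010959
  t = 6.5000: CF_t = 1.600000, DF = 0.608132, PV = 0.973011
  t = 7.0000: CF_t = 1.600000, DF = 0.585305, PV = 0.936488
  t = 7.5000: CF_t = 1.600000, DF = 0.563335, PV = 0.901336
  t = 8.0000: CF_t = 1.600000, DF = 0.542190, PV = 0.867503
  t = 8.5000: CF_t = 1.600000, DF = 0.521838, PV = 0.834941
  t = 9.0000: CF_t = 1.600000, DF = 0.502250, PV = 0.803600
  t = 9.5000: CF_t = 1.600000, DF = 0.483398, PV = 0.773436
  t = 10.0000: CF_t = 101.600000, DF = 0.465253, PV = 47.269690
Price P = sum_t PV_t = 68.463630
First compute Macaulay numerator sum_t t * PV_t:
  t * PV_t at t = 0.5000: 0.769971
  t * PV_t at t = 1.0000: 1.482139
  t * PV_t at t = 1.5000: 2.139758
  t * PV_t at t = 2.0000: 2.745919
  t * PV_t at t = 2.5000: 3.303560
  t * PV_t at t = 3.0000: 3.815469
  t * PV_t at t = 3.5000: 4.284293
  t * PV_t at t = 4.0000: 4.712546
  t * PV_t at t = 4.5000: 5.102612
  t * PV_t at t = 5.0000: 5.456756
  t * PV_t at t = 5.5000: 5.777123
  t * PV_t at t = 6.0000: 6.065752
  t * PV_t at t = 6.5000: 6.324573
  t * PV_t at t = 7.0000: 6.555418
  t * PV_t at t = 7.5000: 6.760021
  t * PV_t at t = 8.0000: 6.940028
  t * PV_t at t = 8.5000: 7.096997
  t * PV_t at t = 9.0000: 7.232403
  t * PV_t at t = 9.5000: 7.347645
  t * PV_t at t = 10.0000: 472.696903
Macaulay duration D = 566.609887 / 68.463630 = 8.276071
Modified duration = D / (1 + y/m) = 8.276071 / (1 + 0.039000) = 7.965420


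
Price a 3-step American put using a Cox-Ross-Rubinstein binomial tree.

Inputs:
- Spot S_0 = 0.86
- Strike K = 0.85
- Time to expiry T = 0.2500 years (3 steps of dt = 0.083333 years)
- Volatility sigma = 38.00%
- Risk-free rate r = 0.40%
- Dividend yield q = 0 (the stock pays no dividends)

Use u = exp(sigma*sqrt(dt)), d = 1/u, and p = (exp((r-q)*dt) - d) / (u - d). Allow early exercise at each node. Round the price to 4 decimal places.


Answer: Price = V(0,0) = 0.0648

Derivation:
dt = T/N = 0.083333
u = exp(sigma*sqrt(dt)) = 1.115939; d = 1/u = 0.896106
p = (exp((r-q)*dt) - d) / (u - d) = 0.474120
Discount per step: exp(-r*dt) = 0.999667
Stock lattice S(k, i) with i counting down-moves:
  k=0: S(0,0) = 0.8600
  k=1: S(1,0) = 0.9597; S(1,1) = 0.7707
  k=2: S(2,0) = 1.0710; S(2,1) = 0.8600; S(2,2) = 0.6906
  k=3: S(3,0) = 1.1951; S(3,1) = 0.9597; S(3,2) = 0.7707; S(3,3) = 0.6188
Terminal payoffs V(N, i) = max(K - S_T, 0):
  V(3,0) = 0.000000; V(3,1) = 0.000000; V(3,2) = 0.079349; V(3,3) = 0.231162
Backward induction: V(k, i) = exp(-r*dt) * [p * V(k+1, i) + (1-p) * V(k+1, i+1)]; then take max(V_cont, immediate exercise) for American.
  V(2,0) = exp(-r*dt) * [p*0.000000 + (1-p)*0.000000] = 0.000000; exercise = 0.000000; V(2,0) = max -> 0.000000
  V(2,1) = exp(-r*dt) * [p*0.000000 + (1-p)*0.079349] = 0.041714; exercise = 0.000000; V(2,1) = max -> 0.041714
  V(2,2) = exp(-r*dt) * [p*0.079349 + (1-p)*0.231162] = 0.159132; exercise = 0.159415; V(2,2) = max -> 0.159415
  V(1,0) = exp(-r*dt) * [p*0.000000 + (1-p)*0.041714] = 0.021929; exercise = 0.000000; V(1,0) = max -> 0.021929
  V(1,1) = exp(-r*dt) * [p*0.041714 + (1-p)*0.159415] = 0.103576; exercise = 0.079349; V(1,1) = max -> 0.103576
  V(0,0) = exp(-r*dt) * [p*0.021929 + (1-p)*0.103576] = 0.064844; exercise = 0.000000; V(0,0) = max -> 0.064844


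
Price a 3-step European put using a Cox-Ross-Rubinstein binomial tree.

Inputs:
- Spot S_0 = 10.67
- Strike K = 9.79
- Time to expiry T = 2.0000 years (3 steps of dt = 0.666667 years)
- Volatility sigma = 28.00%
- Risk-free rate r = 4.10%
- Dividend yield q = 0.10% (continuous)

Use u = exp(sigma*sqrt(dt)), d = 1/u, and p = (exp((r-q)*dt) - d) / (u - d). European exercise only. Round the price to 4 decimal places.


Answer: Price = V(0,0) = 0.9512

Derivation:
dt = T/N = 0.666667
u = exp(sigma*sqrt(dt)) = 1.256863; d = 1/u = 0.795632
p = (exp((r-q)*dt) - d) / (u - d) = 0.501687
Discount per step: exp(-r*dt) = 0.973037
Stock lattice S(k, i) with i counting down-moves:
  k=0: S(0,0) = 10.6700
  k=1: S(1,0) = 13.4107; S(1,1) = 8.4894
  k=2: S(2,0) = 16.8555; S(2,1) = 10.6700; S(2,2) = 6.7544
  k=3: S(3,0) = 21.1850; S(3,1) = 13.4107; S(3,2) = 8.4894; S(3,3) = 5.3740
Terminal payoffs V(N, i) = max(K - S_T, 0):
  V(3,0) = 0.000000; V(3,1) = 0.000000; V(3,2) = 1.300611; V(3,3) = 4.415965
Backward induction: V(k, i) = exp(-r*dt) * [p * V(k+1, i) + (1-p) * V(k+1, i+1)].
  V(2,0) = exp(-r*dt) * [p*0.000000 + (1-p)*0.000000] = 0.000000
  V(2,1) = exp(-r*dt) * [p*0.000000 + (1-p)*1.300611] = 0.630636
  V(2,2) = exp(-r*dt) * [p*1.300611 + (1-p)*4.415965] = 2.776106
  V(1,0) = exp(-r*dt) * [p*0.000000 + (1-p)*0.630636] = 0.305781
  V(1,1) = exp(-r*dt) * [p*0.630636 + (1-p)*2.776106] = 1.653921
  V(0,0) = exp(-r*dt) * [p*0.305781 + (1-p)*1.653921] = 0.951219


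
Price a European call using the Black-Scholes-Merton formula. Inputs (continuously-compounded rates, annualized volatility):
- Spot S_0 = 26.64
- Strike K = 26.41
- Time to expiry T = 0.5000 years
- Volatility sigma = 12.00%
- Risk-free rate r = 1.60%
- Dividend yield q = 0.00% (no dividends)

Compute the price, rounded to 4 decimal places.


d1 = (ln(S/K) + (r - q + 0.5*sigma^2) * T) / (sigma * sqrt(T)) = 0.23889743
d2 = d1 - sigma * sqrt(T) = 0.15404462
exp(-rT) = 0.99203191; exp(-qT) = 1.00000000
C = S_0 * exp(-qT) * N(d1) - K * exp(-rT) * N(d2)
N(d1) = 0.59440744; N(d2) = 0.56121272
C = 26.6400 * 1.00000000 * 0.59440744 - 26.4100 * 0.99203191 * 0.56121272 = 1.1315

Answer: Price = 1.1315


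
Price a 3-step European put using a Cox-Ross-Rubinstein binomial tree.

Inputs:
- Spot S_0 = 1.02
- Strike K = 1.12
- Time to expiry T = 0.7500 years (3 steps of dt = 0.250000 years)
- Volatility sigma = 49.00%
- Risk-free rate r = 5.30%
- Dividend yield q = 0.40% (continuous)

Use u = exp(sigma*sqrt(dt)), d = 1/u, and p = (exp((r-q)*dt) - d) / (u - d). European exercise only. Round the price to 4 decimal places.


Answer: Price = V(0,0) = 0.2170

Derivation:
dt = T/N = 0.250000
u = exp(sigma*sqrt(dt)) = 1.277621; d = 1/u = 0.782705
p = (exp((r-q)*dt) - d) / (u - d) = 0.463958
Discount per step: exp(-r*dt) = 0.986837
Stock lattice S(k, i) with i counting down-moves:
  k=0: S(0,0) = 1.0200
  k=1: S(1,0) = 1.3032; S(1,1) = 0.7984
  k=2: S(2,0) = 1.6650; S(2,1) = 1.0200; S(2,2) = 0.6249
  k=3: S(3,0) = 2.1272; S(3,1) = 1.3032; S(3,2) = 0.7984; S(3,3) = 0.4891
Terminal payoffs V(N, i) = max(K - S_T, 0):
  V(3,0) = 0.000000; V(3,1) = 0.000000; V(3,2) = 0.321641; V(3,3) = 0.630904
Backward induction: V(k, i) = exp(-r*dt) * [p * V(k+1, i) + (1-p) * V(k+1, i+1)].
  V(2,0) = exp(-r*dt) * [p*0.000000 + (1-p)*0.000000] = 0.000000
  V(2,1) = exp(-r*dt) * [p*0.000000 + (1-p)*0.321641] = 0.170144
  V(2,2) = exp(-r*dt) * [p*0.321641 + (1-p)*0.630904] = 0.481004
  V(1,0) = exp(-r*dt) * [p*0.000000 + (1-p)*0.170144] = 0.090004
  V(1,1) = exp(-r*dt) * [p*0.170144 + (1-p)*0.481004] = 0.332345
  V(0,0) = exp(-r*dt) * [p*0.090004 + (1-p)*0.332345] = 0.217014


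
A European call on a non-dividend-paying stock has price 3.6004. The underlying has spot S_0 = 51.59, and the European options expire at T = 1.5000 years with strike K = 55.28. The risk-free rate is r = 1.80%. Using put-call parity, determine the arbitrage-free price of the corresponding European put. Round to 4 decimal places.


Put-call parity: C - P = S_0 * exp(-qT) - K * exp(-rT).
S_0 * exp(-qT) = 51.5900 * 1.00000000 = 51.59000000
K * exp(-rT) = 55.2800 * 0.97336124 = 53.80740943
P = C - S*exp(-qT) + K*exp(-rT)
P = 3.6004 - 51.59000000 + 53.80740943 = 5.8178

Answer: Put price = 5.8178


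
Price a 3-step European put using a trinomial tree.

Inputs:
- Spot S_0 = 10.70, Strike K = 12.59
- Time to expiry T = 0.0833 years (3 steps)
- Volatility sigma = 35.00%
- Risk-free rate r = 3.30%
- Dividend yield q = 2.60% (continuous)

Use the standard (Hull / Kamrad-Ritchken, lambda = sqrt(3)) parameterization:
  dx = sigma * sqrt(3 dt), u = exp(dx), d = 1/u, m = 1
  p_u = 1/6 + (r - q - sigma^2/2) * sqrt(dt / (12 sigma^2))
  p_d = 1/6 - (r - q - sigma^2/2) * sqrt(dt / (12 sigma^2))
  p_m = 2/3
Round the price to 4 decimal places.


dt = T/N = 0.027767; dx = sigma*sqrt(3*dt) = 0.101016
u = exp(dx) = 1.106294; d = 1/u = 0.903918
p_u = 0.159211, p_m = 0.666667, p_d = 0.174123
Discount per step: exp(-r*dt) = 0.999084
Stock lattice S(k, j) with j the centered position index:
  k=0: S(0,+0) = 10.7000
  k=1: S(1,-1) = 9.6719; S(1,+0) = 10.7000; S(1,+1) = 11.8374
  k=2: S(2,-2) = 8.7426; S(2,-1) = 9.6719; S(2,+0) = 10.7000; S(2,+1) = 11.8374; S(2,+2) = 13.0956
  k=3: S(3,-3) = 7.9026; S(3,-2) = 8.7426; S(3,-1) = 9.6719; S(3,+0) = 10.7000; S(3,+1) = 11.8374; S(3,+2) = 13.0956; S(3,+3) = 14.4876
Terminal payoffs V(N, j) = max(K - S_T, 0):
  V(3,-3) = 4.687371; V(3,-2) = 3.847366; V(3,-1) = 2.918072; V(3,+0) = 1.890000; V(3,+1) = 0.752649; V(3,+2) = 0.000000; V(3,+3) = 0.000000
Backward induction: V(k, j) = exp(-r*dt) * [p_u * V(k+1, j+1) + p_m * V(k+1, j) + p_d * V(k+1, j-1)]
  V(2,-2) = exp(-r*dt) * [p_u*2.918072 + p_m*3.847366 + p_d*4.687371] = 3.842154
  V(2,-1) = exp(-r*dt) * [p_u*1.890000 + p_m*2.918072 + p_d*3.847366] = 2.913532
  V(2,+0) = exp(-r*dt) * [p_u*0.752649 + p_m*1.890000 + p_d*2.918072] = 1.886203
  V(2,+1) = exp(-r*dt) * [p_u*0.000000 + p_m*0.752649 + p_d*1.890000] = 0.830097
  V(2,+2) = exp(-r*dt) * [p_u*0.000000 + p_m*0.000000 + p_d*0.752649] = 0.130933
  V(1,-1) = exp(-r*dt) * [p_u*1.886203 + p_m*2.913532 + p_d*3.842154] = 2.908998
  V(1,+0) = exp(-r*dt) * [p_u*0.830097 + p_m*1.886203 + p_d*2.913532] = 1.895204
  V(1,+1) = exp(-r*dt) * [p_u*0.130933 + p_m*0.830097 + p_d*1.886203] = 0.901848
  V(0,+0) = exp(-r*dt) * [p_u*0.901848 + p_m*1.895204 + p_d*2.908998] = 1.911823

Answer: Price = V(0,0) = 1.9118


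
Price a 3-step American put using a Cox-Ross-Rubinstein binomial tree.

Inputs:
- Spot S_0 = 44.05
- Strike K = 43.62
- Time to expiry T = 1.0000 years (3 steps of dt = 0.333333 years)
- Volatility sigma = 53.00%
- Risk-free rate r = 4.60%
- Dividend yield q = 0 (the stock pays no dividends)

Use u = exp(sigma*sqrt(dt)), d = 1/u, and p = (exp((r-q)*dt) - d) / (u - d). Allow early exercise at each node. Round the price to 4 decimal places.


dt = T/N = 0.333333
u = exp(sigma*sqrt(dt)) = 1.357976; d = 1/u = 0.736390
p = (exp((r-q)*dt) - d) / (u - d) = 0.448951
Discount per step: exp(-r*dt) = 0.984784
Stock lattice S(k, i) with i counting down-moves:
  k=0: S(0,0) = 44.0500
  k=1: S(1,0) = 59.8189; S(1,1) = 32.4380
  k=2: S(2,0) = 81.2326; S(2,1) = 44.0500; S(2,2) = 23.8870
  k=3: S(3,0) = 110.3120; S(3,1) = 59.8189; S(3,2) = 32.4380; S(3,3) = 17.5901
Terminal payoffs V(N, i) = max(K - S_T, 0):
  V(3,0) = 0.000000; V(3,1) = 0.000000; V(3,2) = 11.182028; V(3,3) = 26.029862
Backward induction: V(k, i) = exp(-r*dt) * [p * V(k+1, i) + (1-p) * V(k+1, i+1)]; then take max(V_cont, immediate exercise) for American.
  V(2,0) = exp(-r*dt) * [p*0.000000 + (1-p)*0.000000] = 0.000000; exercise = 0.000000; V(2,0) = max -> 0.000000
  V(2,1) = exp(-r*dt) * [p*0.000000 + (1-p)*11.182028] = 6.068089; exercise = 0.000000; V(2,1) = max -> 6.068089
  V(2,2) = exp(-r*dt) * [p*11.182028 + (1-p)*26.029862] = 19.069269; exercise = 19.733007; V(2,2) = max -> 19.733007
  V(1,0) = exp(-r*dt) * [p*0.000000 + (1-p)*6.068089] = 3.292936; exercise = 0.000000; V(1,0) = max -> 3.292936
  V(1,1) = exp(-r*dt) * [p*6.068089 + (1-p)*19.733007] = 13.391220; exercise = 11.182028; V(1,1) = max -> 13.391220
  V(0,0) = exp(-r*dt) * [p*3.292936 + (1-p)*13.391220] = 8.722809; exercise = 0.000000; V(0,0) = max -> 8.722809

Answer: Price = V(0,0) = 8.7228


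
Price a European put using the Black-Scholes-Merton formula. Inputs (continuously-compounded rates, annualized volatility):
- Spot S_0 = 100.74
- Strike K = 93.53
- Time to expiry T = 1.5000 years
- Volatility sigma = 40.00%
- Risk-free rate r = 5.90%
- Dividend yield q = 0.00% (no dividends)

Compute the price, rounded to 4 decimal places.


Answer: Price = 11.4275

Derivation:
d1 = (ln(S/K) + (r - q + 0.5*sigma^2) * T) / (sigma * sqrt(T)) = 0.57718286
d2 = d1 - sigma * sqrt(T) = 0.08728491
exp(-rT) = 0.91530311; exp(-qT) = 1.00000000
P = K * exp(-rT) * N(-d2) - S_0 * exp(-qT) * N(-d1)
N(-d1) = 0.28190797; N(-d2) = 0.46522252
P = 93.5300 * 0.91530311 * 0.46522252 - 100.7400 * 1.00000000 * 0.28190797 = 11.4275


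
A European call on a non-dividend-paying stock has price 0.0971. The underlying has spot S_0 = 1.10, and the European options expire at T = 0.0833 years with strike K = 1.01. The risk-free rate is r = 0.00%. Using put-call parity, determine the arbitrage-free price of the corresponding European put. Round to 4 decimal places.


Put-call parity: C - P = S_0 * exp(-qT) - K * exp(-rT).
S_0 * exp(-qT) = 1.1000 * 1.00000000 = 1.10000000
K * exp(-rT) = 1.0100 * 1.00000000 = 1.01000000
P = C - S*exp(-qT) + K*exp(-rT)
P = 0.0971 - 1.10000000 + 1.01000000 = 0.0071

Answer: Put price = 0.0071


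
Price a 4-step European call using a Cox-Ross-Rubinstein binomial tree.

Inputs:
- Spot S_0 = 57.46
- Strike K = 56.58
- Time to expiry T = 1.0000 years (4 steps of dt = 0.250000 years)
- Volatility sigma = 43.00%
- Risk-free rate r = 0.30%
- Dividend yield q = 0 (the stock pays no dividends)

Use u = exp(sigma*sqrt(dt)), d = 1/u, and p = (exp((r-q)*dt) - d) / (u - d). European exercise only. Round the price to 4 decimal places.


dt = T/N = 0.250000
u = exp(sigma*sqrt(dt)) = 1.239862; d = 1/u = 0.806541
p = (exp((r-q)*dt) - d) / (u - d) = 0.448188
Discount per step: exp(-r*dt) = 0.999250
Stock lattice S(k, i) with i counting down-moves:
  k=0: S(0,0) = 57.4600
  k=1: S(1,0) = 71.2425; S(1,1) = 46.3439
  k=2: S(2,0) = 88.3308; S(2,1) = 57.4600; S(2,2) = 37.3783
  k=3: S(3,0) = 109.5180; S(3,1) = 71.2425; S(3,2) = 46.3439; S(3,3) = 30.1471
  k=4: S(4,0) = 135.7872; S(4,1) = 88.3308; S(4,2) = 57.4600; S(4,3) = 37.3783; S(4,4) = 24.3149
Terminal payoffs V(N, i) = max(S_T - K, 0):
  V(4,0) = 79.207213; V(4,1) = 31.750817; V(4,2) = 0.880000; V(4,3) = 0.000000; V(4,4) = 0.000000
Backward induction: V(k, i) = exp(-r*dt) * [p * V(k+1, i) + (1-p) * V(k+1, i+1)].
  V(3,0) = exp(-r*dt) * [p*79.207213 + (1-p)*31.750817] = 52.980434
  V(3,1) = exp(-r*dt) * [p*31.750817 + (1-p)*0.880000] = 14.704884
  V(3,2) = exp(-r*dt) * [p*0.880000 + (1-p)*0.000000] = 0.394109
  V(3,3) = exp(-r*dt) * [p*0.000000 + (1-p)*0.000000] = 0.000000
  V(2,0) = exp(-r*dt) * [p*52.980434 + (1-p)*14.704884] = 31.835624
  V(2,1) = exp(-r*dt) * [p*14.704884 + (1-p)*0.394109] = 6.802916
  V(2,2) = exp(-r*dt) * [p*0.394109 + (1-p)*0.000000] = 0.176502
  V(1,0) = exp(-r*dt) * [p*31.835624 + (1-p)*6.802916] = 18.008753
  V(1,1) = exp(-r*dt) * [p*6.802916 + (1-p)*0.176502] = 3.144020
  V(0,0) = exp(-r*dt) * [p*18.008753 + (1-p)*3.144020] = 9.798857

Answer: Price = V(0,0) = 9.7989


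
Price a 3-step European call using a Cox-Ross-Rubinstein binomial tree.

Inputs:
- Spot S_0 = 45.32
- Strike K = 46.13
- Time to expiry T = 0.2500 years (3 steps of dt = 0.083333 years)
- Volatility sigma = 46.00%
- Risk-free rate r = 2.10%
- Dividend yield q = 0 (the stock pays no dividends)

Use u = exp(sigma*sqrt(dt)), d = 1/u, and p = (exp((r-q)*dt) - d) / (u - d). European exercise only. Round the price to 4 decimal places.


Answer: Price = V(0,0) = 4.2372

Derivation:
dt = T/N = 0.083333
u = exp(sigma*sqrt(dt)) = 1.142011; d = 1/u = 0.875648
p = (exp((r-q)*dt) - d) / (u - d) = 0.473427
Discount per step: exp(-r*dt) = 0.998252
Stock lattice S(k, i) with i counting down-moves:
  k=0: S(0,0) = 45.3200
  k=1: S(1,0) = 51.7559; S(1,1) = 39.6844
  k=2: S(2,0) = 59.1058; S(2,1) = 45.3200; S(2,2) = 34.7496
  k=3: S(3,0) = 67.4995; S(3,1) = 51.7559; S(3,2) = 39.6844; S(3,3) = 30.4284
Terminal payoffs V(N, i) = max(S_T - K, 0):
  V(3,0) = 21.369495; V(3,1) = 5.625929; V(3,2) = 0.000000; V(3,3) = 0.000000
Backward induction: V(k, i) = exp(-r*dt) * [p * V(k+1, i) + (1-p) * V(k+1, i+1)].
  V(2,0) = exp(-r*dt) * [p*21.369495 + (1-p)*5.625929] = 13.056487
  V(2,1) = exp(-r*dt) * [p*5.625929 + (1-p)*0.000000] = 2.658809
  V(2,2) = exp(-r*dt) * [p*0.000000 + (1-p)*0.000000] = 0.000000
  V(1,0) = exp(-r*dt) * [p*13.056487 + (1-p)*2.658809] = 7.568092
  V(1,1) = exp(-r*dt) * [p*2.658809 + (1-p)*0.000000] = 1.256550
  V(0,0) = exp(-r*dt) * [p*7.568092 + (1-p)*1.256550] = 4.237182


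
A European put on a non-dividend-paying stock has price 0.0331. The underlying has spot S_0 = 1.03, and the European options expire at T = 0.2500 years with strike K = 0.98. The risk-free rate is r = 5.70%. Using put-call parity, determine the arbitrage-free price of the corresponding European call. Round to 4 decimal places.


Put-call parity: C - P = S_0 * exp(-qT) - K * exp(-rT).
S_0 * exp(-qT) = 1.0300 * 1.00000000 = 1.03000000
K * exp(-rT) = 0.9800 * 0.98585105 = 0.96613403
C = P + S*exp(-qT) - K*exp(-rT)
C = 0.0331 + 1.03000000 - 0.96613403 = 0.0970

Answer: Call price = 0.0970


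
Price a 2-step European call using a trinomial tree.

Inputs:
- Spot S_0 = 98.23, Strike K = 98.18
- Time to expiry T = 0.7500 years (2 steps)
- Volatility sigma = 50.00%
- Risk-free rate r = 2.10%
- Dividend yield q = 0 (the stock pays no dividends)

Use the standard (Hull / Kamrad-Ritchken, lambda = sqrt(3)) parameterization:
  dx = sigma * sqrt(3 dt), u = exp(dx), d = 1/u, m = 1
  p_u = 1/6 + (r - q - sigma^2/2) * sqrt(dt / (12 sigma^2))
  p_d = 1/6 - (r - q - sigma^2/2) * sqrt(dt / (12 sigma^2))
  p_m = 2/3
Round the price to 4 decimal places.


dt = T/N = 0.375000; dx = sigma*sqrt(3*dt) = 0.530330
u = exp(dx) = 1.699493; d = 1/u = 0.588411
p_u = 0.129897, p_m = 0.666667, p_d = 0.203436
Discount per step: exp(-r*dt) = 0.992156
Stock lattice S(k, j) with j the centered position index:
  k=0: S(0,+0) = 98.2300
  k=1: S(1,-1) = 57.7996; S(1,+0) = 98.2300; S(1,+1) = 166.9412
  k=2: S(2,-2) = 34.0099; S(2,-1) = 57.7996; S(2,+0) = 98.2300; S(2,+1) = 166.9412; S(2,+2) = 283.7155
Terminal payoffs V(N, j) = max(S_T - K, 0):
  V(2,-2) = 0.000000; V(2,-1) = 0.000000; V(2,+0) = 0.050000; V(2,+1) = 68.761217; V(2,+2) = 185.535461
Backward induction: V(k, j) = exp(-r*dt) * [p_u * V(k+1, j+1) + p_m * V(k+1, j) + p_d * V(k+1, j-1)]
  V(1,-1) = exp(-r*dt) * [p_u*0.050000 + p_m*0.000000 + p_d*0.000000] = 0.006444
  V(1,+0) = exp(-r*dt) * [p_u*68.761217 + p_m*0.050000 + p_d*0.000000] = 8.894893
  V(1,+1) = exp(-r*dt) * [p_u*185.535461 + p_m*68.761217 + p_d*0.050000] = 69.402799
  V(0,+0) = exp(-r*dt) * [p_u*69.402799 + p_m*8.894893 + p_d*0.006444] = 14.829222

Answer: Price = V(0,0) = 14.8292


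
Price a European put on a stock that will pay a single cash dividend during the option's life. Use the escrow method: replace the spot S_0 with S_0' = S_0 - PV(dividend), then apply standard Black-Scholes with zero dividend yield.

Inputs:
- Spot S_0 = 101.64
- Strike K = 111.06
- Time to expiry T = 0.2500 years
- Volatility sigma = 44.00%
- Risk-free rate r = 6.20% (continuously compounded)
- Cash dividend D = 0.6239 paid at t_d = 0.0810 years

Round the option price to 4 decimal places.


Answer: Price = 13.9683

Derivation:
PV(D) = D * exp(-r * t_d) = 0.6239 * 0.99499059 = 0.62077463
S_0' = S_0 - PV(D) = 101.6400 - 0.62077463 = 101.01922537
d1 = (ln(S_0'/K) + (r + sigma^2/2)*T) / (sigma*sqrt(T)) = -0.25027158
d2 = d1 - sigma*sqrt(T) = -0.47027158
exp(-rT) = 0.98461951
N(-d1) = 0.59881133; N(-d2) = 0.68091950
P = K * exp(-rT) * N(-d2) - S_0' * N(-d1) = 111.0600 * 0.98461951 * 0.68091950 - 101.01922537 * 0.59881133 = 13.9683


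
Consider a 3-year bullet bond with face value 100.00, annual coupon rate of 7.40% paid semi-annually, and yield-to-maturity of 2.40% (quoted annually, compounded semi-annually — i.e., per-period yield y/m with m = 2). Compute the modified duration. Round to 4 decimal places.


Answer: Modified duration = 2.7313

Derivation:
Coupon per period c = face * coupon_rate / m = 3.700000
Periods per year m = 2; per-period yield y/m = 0.012000
Number of cashflows N = 6
Cashflows (t years, CF_t, discount factor 1/(1+y/m)^(m*t), PV):
  t = 0.5000: CF_t = 3.700000, DF = 0.988142, PV = 3.656126
  t = 1.0000: CF_t = 3.700000, DF = 0.976425, PV = 3.612773
  t = 1.5000: CF_t = 3.700000, DF = 0.964847, PV = 3.569934
  t = 2.0000: CF_t = 3.700000, DF = 0.953406, PV = 3.527603
  t = 2.5000: CF_t = 3.700000, DF = 0.942101, PV = 3.485773
  t = 3.0000: CF_t = 103.700000, DF = 0.930930, PV = 96.537419
Price P = sum_t PV_t = 114.389628
First compute Macaulay numerator sum_t t * PV_t:
  t * PV_t at t = 0.5000: 1.828063
  t * PV_t at t = 1.0000: 3.612773
  t * PV_t at t = 1.5000: 5.354901
  t * PV_t at t = 2.0000: 7.055206
  t * PV_t at t = 2.5000: 8.714434
  t * PV_t at t = 3.0000: 289.612256
Macaulay duration D = 316.177632 / 114.389628 = 2.764041
Modified duration = D / (1 + y/m) = 2.764041 / (1 + 0.012000) = 2.731266


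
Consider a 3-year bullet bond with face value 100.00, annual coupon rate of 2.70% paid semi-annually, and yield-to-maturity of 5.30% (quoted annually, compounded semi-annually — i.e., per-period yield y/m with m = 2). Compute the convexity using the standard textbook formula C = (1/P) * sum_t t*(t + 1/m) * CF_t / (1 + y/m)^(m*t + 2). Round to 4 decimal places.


Coupon per period c = face * coupon_rate / m = 1.350000
Periods per year m = 2; per-period yield y/m = 0.026500
Number of cashflows N = 6
Cashflows (t years, CF_t, discount factor 1/(1+y/m)^(m*t), PV):
  t = 0.5000: CF_t = 1.350000, DF = 0.974184, PV = 1.315149
  t = 1.0000: CF_t = 1.350000, DF = 0.949035, PV = 1.281197
  t = 1.5000: CF_t = 1.350000, DF = 0.924535, PV = 1.248122
  t = 2.0000: CF_t = 1.350000, DF = 0.900667, PV = 1.215900
  t = 2.5000: CF_t = 1.350000, DF = 0.877415, PV = 1.184511
  t = 3.0000: CF_t = 101.350000, DF = 0.854764, PV = 86.630342
Price P = sum_t PV_t = 92.875220
Convexity numerator sum_t t*(t + 1/m) * CF_t / (1+y/m)^(m*t + 2):
  t = 0.5000: term = 0.624061
  t = 1.0000: term = 1.823850
  t = 1.5000: term = 3.553532
  t = 2.0000: term = 5.769658
  t = 2.5000: term = 8.431063
  t = 3.0000: term = 863.259611
Convexity = (1/P) * sum = 883.461776 / 92.875220 = 9.512352

Answer: Convexity = 9.5124


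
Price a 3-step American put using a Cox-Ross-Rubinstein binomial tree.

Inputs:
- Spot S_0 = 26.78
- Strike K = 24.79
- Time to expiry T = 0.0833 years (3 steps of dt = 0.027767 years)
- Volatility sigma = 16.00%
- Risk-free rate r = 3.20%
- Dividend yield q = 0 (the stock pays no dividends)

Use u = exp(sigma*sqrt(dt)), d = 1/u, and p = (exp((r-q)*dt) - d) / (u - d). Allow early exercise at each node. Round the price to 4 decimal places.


dt = T/N = 0.027767
u = exp(sigma*sqrt(dt)) = 1.027020; d = 1/u = 0.973691
p = (exp((r-q)*dt) - d) / (u - d) = 0.510004
Discount per step: exp(-r*dt) = 0.999112
Stock lattice S(k, i) with i counting down-moves:
  k=0: S(0,0) = 26.7800
  k=1: S(1,0) = 27.5036; S(1,1) = 26.0754
  k=2: S(2,0) = 28.2467; S(2,1) = 26.7800; S(2,2) = 25.3894
  k=3: S(3,0) = 29.0100; S(3,1) = 27.5036; S(3,2) = 26.0754; S(3,3) = 24.7215
Terminal payoffs V(N, i) = max(K - S_T, 0):
  V(3,0) = 0.000000; V(3,1) = 0.000000; V(3,2) = 0.000000; V(3,3) = 0.068549
Backward induction: V(k, i) = exp(-r*dt) * [p * V(k+1, i) + (1-p) * V(k+1, i+1)]; then take max(V_cont, immediate exercise) for American.
  V(2,0) = exp(-r*dt) * [p*0.000000 + (1-p)*0.000000] = 0.000000; exercise = 0.000000; V(2,0) = max -> 0.000000
  V(2,1) = exp(-r*dt) * [p*0.000000 + (1-p)*0.000000] = 0.000000; exercise = 0.000000; V(2,1) = max -> 0.000000
  V(2,2) = exp(-r*dt) * [p*0.000000 + (1-p)*0.068549] = 0.033559; exercise = 0.000000; V(2,2) = max -> 0.033559
  V(1,0) = exp(-r*dt) * [p*0.000000 + (1-p)*0.000000] = 0.000000; exercise = 0.000000; V(1,0) = max -> 0.000000
  V(1,1) = exp(-r*dt) * [p*0.000000 + (1-p)*0.033559] = 0.016429; exercise = 0.000000; V(1,1) = max -> 0.016429
  V(0,0) = exp(-r*dt) * [p*0.000000 + (1-p)*0.016429] = 0.008043; exercise = 0.000000; V(0,0) = max -> 0.008043

Answer: Price = V(0,0) = 0.0080


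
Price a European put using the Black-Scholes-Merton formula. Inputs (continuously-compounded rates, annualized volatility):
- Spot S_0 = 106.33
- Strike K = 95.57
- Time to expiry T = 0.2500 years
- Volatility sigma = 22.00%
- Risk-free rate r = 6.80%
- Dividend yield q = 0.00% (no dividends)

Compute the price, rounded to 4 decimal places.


d1 = (ln(S/K) + (r - q + 0.5*sigma^2) * T) / (sigma * sqrt(T)) = 1.17944093
d2 = d1 - sigma * sqrt(T) = 1.06944093
exp(-rT) = 0.98314368; exp(-qT) = 1.00000000
P = K * exp(-rT) * N(-d2) - S_0 * exp(-qT) * N(-d1)
N(-d1) = 0.11911132; N(-d2) = 0.14243552
P = 95.5700 * 0.98314368 * 0.14243552 - 106.3300 * 1.00000000 * 0.11911132 = 0.7180

Answer: Price = 0.7180


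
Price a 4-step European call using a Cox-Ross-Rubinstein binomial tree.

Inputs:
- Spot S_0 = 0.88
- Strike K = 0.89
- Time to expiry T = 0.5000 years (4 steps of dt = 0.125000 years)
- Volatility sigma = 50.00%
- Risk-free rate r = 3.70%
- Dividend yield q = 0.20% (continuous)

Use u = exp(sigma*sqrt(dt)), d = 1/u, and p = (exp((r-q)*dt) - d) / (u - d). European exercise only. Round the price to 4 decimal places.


dt = T/N = 0.125000
u = exp(sigma*sqrt(dt)) = 1.193365; d = 1/u = 0.837967
p = (exp((r-q)*dt) - d) / (u - d) = 0.468258
Discount per step: exp(-r*dt) = 0.995386
Stock lattice S(k, i) with i counting down-moves:
  k=0: S(0,0) = 0.8800
  k=1: S(1,0) = 1.0502; S(1,1) = 0.7374
  k=2: S(2,0) = 1.2532; S(2,1) = 0.8800; S(2,2) = 0.6179
  k=3: S(3,0) = 1.4956; S(3,1) = 1.0502; S(3,2) = 0.7374; S(3,3) = 0.5178
  k=4: S(4,0) = 1.7847; S(4,1) = 1.2532; S(4,2) = 0.8800; S(4,3) = 0.6179; S(4,4) = 0.4339
Terminal payoffs V(N, i) = max(S_T - K, 0):
  V(4,0) = 0.894741; V(4,1) = 0.363225; V(4,2) = 0.000000; V(4,3) = 0.000000; V(4,4) = 0.000000
Backward induction: V(k, i) = exp(-r*dt) * [p * V(k+1, i) + (1-p) * V(k+1, i+1)].
  V(3,0) = exp(-r*dt) * [p*0.894741 + (1-p)*0.363225] = 0.609287
  V(3,1) = exp(-r*dt) * [p*0.363225 + (1-p)*0.000000] = 0.169298
  V(3,2) = exp(-r*dt) * [p*0.000000 + (1-p)*0.000000] = 0.000000
  V(3,3) = exp(-r*dt) * [p*0.000000 + (1-p)*0.000000] = 0.000000
  V(2,0) = exp(-r*dt) * [p*0.609287 + (1-p)*0.169298] = 0.373594
  V(2,1) = exp(-r*dt) * [p*0.169298 + (1-p)*0.000000] = 0.078909
  V(2,2) = exp(-r*dt) * [p*0.000000 + (1-p)*0.000000] = 0.000000
  V(1,0) = exp(-r*dt) * [p*0.373594 + (1-p)*0.078909] = 0.215897
  V(1,1) = exp(-r*dt) * [p*0.078909 + (1-p)*0.000000] = 0.036779
  V(0,0) = exp(-r*dt) * [p*0.215897 + (1-p)*0.036779] = 0.120096

Answer: Price = V(0,0) = 0.1201


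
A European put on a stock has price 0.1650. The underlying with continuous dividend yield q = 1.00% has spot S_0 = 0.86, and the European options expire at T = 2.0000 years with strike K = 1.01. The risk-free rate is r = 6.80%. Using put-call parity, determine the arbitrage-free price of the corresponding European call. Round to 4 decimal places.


Put-call parity: C - P = S_0 * exp(-qT) - K * exp(-rT).
S_0 * exp(-qT) = 0.8600 * 0.98019867 = 0.84297086
K * exp(-rT) = 1.0100 * 0.87284263 = 0.88157106
C = P + S*exp(-qT) - K*exp(-rT)
C = 0.1650 + 0.84297086 - 0.88157106 = 0.1264

Answer: Call price = 0.1264


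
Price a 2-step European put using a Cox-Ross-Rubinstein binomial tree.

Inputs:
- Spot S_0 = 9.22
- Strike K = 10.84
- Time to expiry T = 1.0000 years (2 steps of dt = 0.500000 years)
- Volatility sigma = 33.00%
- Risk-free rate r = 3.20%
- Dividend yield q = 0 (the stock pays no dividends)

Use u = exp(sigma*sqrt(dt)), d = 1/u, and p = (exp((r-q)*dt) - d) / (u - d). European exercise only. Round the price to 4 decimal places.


Answer: Price = V(0,0) = 2.1270

Derivation:
dt = T/N = 0.500000
u = exp(sigma*sqrt(dt)) = 1.262817; d = 1/u = 0.791880
p = (exp((r-q)*dt) - d) / (u - d) = 0.476175
Discount per step: exp(-r*dt) = 0.984127
Stock lattice S(k, i) with i counting down-moves:
  k=0: S(0,0) = 9.2200
  k=1: S(1,0) = 11.6432; S(1,1) = 7.3011
  k=2: S(2,0) = 14.7032; S(2,1) = 9.2200; S(2,2) = 5.7816
Terminal payoffs V(N, i) = max(K - S_T, 0):
  V(2,0) = 0.000000; V(2,1) = 1.620000; V(2,2) = 5.058376
Backward induction: V(k, i) = exp(-r*dt) * [p * V(k+1, i) + (1-p) * V(k+1, i+1)].
  V(1,0) = exp(-r*dt) * [p*0.000000 + (1-p)*1.620000] = 0.835127
  V(1,1) = exp(-r*dt) * [p*1.620000 + (1-p)*5.058376] = 3.366805
  V(0,0) = exp(-r*dt) * [p*0.835127 + (1-p)*3.366805] = 2.126978


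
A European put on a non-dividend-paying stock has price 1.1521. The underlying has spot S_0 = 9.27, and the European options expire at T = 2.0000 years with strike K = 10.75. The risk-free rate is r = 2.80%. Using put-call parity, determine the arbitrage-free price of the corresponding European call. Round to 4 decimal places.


Answer: Call price = 0.2576

Derivation:
Put-call parity: C - P = S_0 * exp(-qT) - K * exp(-rT).
S_0 * exp(-qT) = 9.2700 * 1.00000000 = 9.27000000
K * exp(-rT) = 10.7500 * 0.94553914 = 10.16454571
C = P + S*exp(-qT) - K*exp(-rT)
C = 1.1521 + 9.27000000 - 10.16454571 = 0.2576


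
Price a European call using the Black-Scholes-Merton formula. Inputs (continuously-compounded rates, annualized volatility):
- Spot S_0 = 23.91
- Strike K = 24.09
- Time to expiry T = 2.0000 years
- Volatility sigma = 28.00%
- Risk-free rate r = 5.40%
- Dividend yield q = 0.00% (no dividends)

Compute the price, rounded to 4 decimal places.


d1 = (ln(S/K) + (r - q + 0.5*sigma^2) * T) / (sigma * sqrt(T)) = 0.45179064
d2 = d1 - sigma * sqrt(T) = 0.05581084
exp(-rT) = 0.89762760; exp(-qT) = 1.00000000
C = S_0 * exp(-qT) * N(d1) - K * exp(-rT) * N(d2)
N(d1) = 0.67429009; N(d2) = 0.52225375
C = 23.9100 * 1.00000000 * 0.67429009 - 24.0900 * 0.89762760 * 0.52225375 = 4.8291

Answer: Price = 4.8291
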